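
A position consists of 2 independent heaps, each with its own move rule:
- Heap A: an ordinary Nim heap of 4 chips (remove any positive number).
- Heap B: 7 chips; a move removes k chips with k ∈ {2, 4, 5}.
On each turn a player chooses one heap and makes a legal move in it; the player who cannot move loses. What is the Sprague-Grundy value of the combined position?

4

Heap A is a plain Nim heap of size 4, so its Grundy value is 4.
Build the Grundy sequence for heap B with g(k) = mex{g(k−s) : s ∈ {2, 4, 5}, s ≤ k}:
k:     0  1  2  3  4  5  6  7
g(k):  0  0  1  1  2  2  3  0
So g(7) = 0.
By the Sprague-Grundy theorem, the Grundy value of a sum of independent games is the XOR of the component values.
Combined value = 4 ⊕ 0 = 4.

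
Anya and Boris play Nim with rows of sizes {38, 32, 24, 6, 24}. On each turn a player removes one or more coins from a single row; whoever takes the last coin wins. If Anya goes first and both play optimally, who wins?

In binary:
  100110  (38)
  100000  (32)
  011000  (24)
  000110  (6)
  011000  (24)
  ------
  000000  (0)
The nim-sum is 0, so this is a P-position: the player to move is in a losing position under optimal play; Anya is about to move from it and so loses — Boris wins.

Boris wins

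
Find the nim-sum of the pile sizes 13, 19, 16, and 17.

Nim-sum: 13 ⊕ 19 ⊕ 16 ⊕ 17 = 31.

31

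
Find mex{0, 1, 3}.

2

The values 0, 1 are all present; 2 is the first non-negative integer missing from the set.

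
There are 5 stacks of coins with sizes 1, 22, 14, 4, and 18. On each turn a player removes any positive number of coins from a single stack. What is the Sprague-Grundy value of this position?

15

Nim-sum: 1 ⊕ 22 ⊕ 14 ⊕ 4 ⊕ 18 = 15.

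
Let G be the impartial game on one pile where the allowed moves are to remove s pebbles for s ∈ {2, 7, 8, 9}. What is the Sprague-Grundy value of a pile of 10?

Compute g(0), g(1), … for moves {2, 7, 8, 9}:
k:     0  1  2  3  4  5  6  7  8  9 10
g(k):  0  0  1  1  0  0  1  1  2  2  3
So g(10) = 3.

3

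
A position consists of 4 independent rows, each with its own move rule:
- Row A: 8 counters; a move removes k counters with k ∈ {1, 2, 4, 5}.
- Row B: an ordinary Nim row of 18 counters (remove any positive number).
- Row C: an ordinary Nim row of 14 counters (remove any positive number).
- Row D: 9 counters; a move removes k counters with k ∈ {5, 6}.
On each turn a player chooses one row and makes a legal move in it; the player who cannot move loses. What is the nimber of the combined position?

31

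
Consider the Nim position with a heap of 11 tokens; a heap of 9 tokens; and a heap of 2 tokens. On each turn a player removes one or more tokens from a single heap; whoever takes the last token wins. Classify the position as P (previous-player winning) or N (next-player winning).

Compute the nim-sum pairwise:
11 ^ 9 = 2
2 ^ 2 = 0
The nim-sum is 0, so this is a P-position: the player to move is in a losing position under optimal play.

P-position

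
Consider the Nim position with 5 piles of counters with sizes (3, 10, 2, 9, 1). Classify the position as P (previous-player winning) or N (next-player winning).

Compute the nim-sum pairwise:
3 ⊕ 10 = 9
9 ⊕ 2 = 11
11 ⊕ 9 = 2
2 ⊕ 1 = 3
The nim-sum is 3 ≠ 0, so this is an N-position: the player to move can win.

N-position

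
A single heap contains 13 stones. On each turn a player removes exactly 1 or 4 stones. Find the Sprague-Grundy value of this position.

1

Compute g(0), g(1), … for moves {1, 4}:
g(0) = mex{} = 0
g(1) = mex{0} = 1
g(2) = mex{1} = 0
g(3) = mex{0} = 1
g(4) = mex{0,1} = 2
g(5) = mex{1,2} = 0
g(6) = mex{0} = 1
g(7) = mex{1} = 0
g(8) = mex{0,2} = 1
g(9) = mex{0,1} = 2
g(10) = mex{1,2} = 0
g(11) = mex{0} = 1
g(12) = mex{1} = 0
g(13) = mex{0,2} = 1
So g(13) = 1.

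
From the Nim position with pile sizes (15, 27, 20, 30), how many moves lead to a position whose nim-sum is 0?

3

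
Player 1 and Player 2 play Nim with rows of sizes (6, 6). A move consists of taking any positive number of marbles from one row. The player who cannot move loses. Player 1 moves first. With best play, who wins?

In binary:
  110  (6)
  110  (6)
  ---
  000  (0)
The nim-sum is 0, so this is a P-position: the player to move is in a losing position under optimal play; Player 1 is about to move from it and so loses — Player 2 wins.

Player 2 wins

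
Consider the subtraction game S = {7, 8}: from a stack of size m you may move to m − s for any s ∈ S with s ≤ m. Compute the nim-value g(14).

2

Grundy values for subtraction set {7, 8}:
g(0) = mex{} = 0
g(1) = mex{} = 0
g(2) = mex{} = 0
g(3) = mex{} = 0
g(4) = mex{} = 0
g(5) = mex{} = 0
g(6) = mex{} = 0
g(7) = mex{0} = 1
g(8) = mex{0} = 1
g(9) = mex{0} = 1
g(10) = mex{0} = 1
g(11) = mex{0} = 1
g(12) = mex{0} = 1
g(13) = mex{0} = 1
g(14) = mex{0,1} = 2
So g(14) = 2.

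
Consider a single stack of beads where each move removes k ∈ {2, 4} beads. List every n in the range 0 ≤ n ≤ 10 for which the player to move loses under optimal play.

0, 1, 6, 7

Build the Grundy sequence with g(k) = mex{g(k−s) : s ∈ {2, 4}, s ≤ k}:
k:     0  1  2  3  4  5  6  7  8  9 10
g(k):  0  0  1  1  2  2  0  0  1  1  2
The P-positions (g = 0) in 0..10 are 0, 1, 6, 7.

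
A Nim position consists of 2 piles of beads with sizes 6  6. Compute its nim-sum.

0

Nim-sum: 6 XOR 6 = 0.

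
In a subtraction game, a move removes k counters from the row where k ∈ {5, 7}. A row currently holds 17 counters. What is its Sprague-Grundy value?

Build the Grundy sequence with g(k) = mex{g(k−s) : s ∈ {5, 7}, s ≤ k}:
k:     0  1  2  3  4  5  6  7  8  9 10 11 12 13 14 15 16 17
g(k):  0  0  0  0  0  1  1  1  1  1  2  2  0  0  0  0  0  1
So g(17) = 1.

1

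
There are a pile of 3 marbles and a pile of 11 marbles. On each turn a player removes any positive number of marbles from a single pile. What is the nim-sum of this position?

8

Compute the nim-sum pairwise:
3 XOR 11 = 8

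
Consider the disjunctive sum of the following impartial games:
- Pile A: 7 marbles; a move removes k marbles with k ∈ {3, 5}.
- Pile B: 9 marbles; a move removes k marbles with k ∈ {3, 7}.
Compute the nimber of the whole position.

3

For pile A, compute g(0), g(1), … with moves {3, 5}:
k:     0  1  2  3  4  5  6  7
g(k):  0  0  0  1  1  1  2  2
So g(7) = 2.
Build the Grundy sequence for pile B with g(k) = mex{g(k−s) : s ∈ {3, 7}, s ≤ k}:
k:     0  1  2  3  4  5  6  7  8  9
g(k):  0  0  0  1  1  1  0  2  2  1
So g(9) = 1.
By the Sprague-Grundy theorem, the Grundy value of a sum of independent games is the XOR of the component values.
Combined value = 2 XOR 1 = 3.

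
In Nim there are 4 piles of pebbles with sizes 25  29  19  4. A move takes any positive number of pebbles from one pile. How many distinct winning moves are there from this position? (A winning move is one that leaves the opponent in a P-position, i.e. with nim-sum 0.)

3

Compute the nim-sum pairwise:
25 ⊕ 29 = 4
4 ⊕ 19 = 23
23 ⊕ 4 = 19
The overall nim-sum is X = 19. A pile of size p has a winning move iff p XOR X < p (reduce it to p XOR X).
  25: 25 XOR 19 = 10 < 25 — winning move (to 10).
  29: 29 XOR 19 = 14 < 29 — winning move (to 14).
  19: 19 XOR 19 = 0 < 19 — winning move (to 0).
  4: 4 XOR 19 = 23 ≥ 4 — no move.
That gives 3 winning moves.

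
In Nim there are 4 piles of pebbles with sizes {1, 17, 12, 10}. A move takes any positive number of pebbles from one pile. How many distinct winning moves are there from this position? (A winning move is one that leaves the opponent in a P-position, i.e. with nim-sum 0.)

Bitwise XOR of the heap sizes:
  00001  (1)
  10001  (17)
  01100  (12)
  01010  (10)
  -----
  10110  (22)
The overall nim-sum is X = 22. A pile of size p has a winning move iff p XOR X < p (reduce it to p XOR X).
  1: 1 XOR 22 = 23 ≥ 1 — no move.
  17: 17 XOR 22 = 7 < 17 — winning move (to 7).
  12: 12 XOR 22 = 26 ≥ 12 — no move.
  10: 10 XOR 22 = 28 ≥ 10 — no move.
That gives 1 winning move.

1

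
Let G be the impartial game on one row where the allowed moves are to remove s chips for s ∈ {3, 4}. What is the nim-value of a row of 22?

0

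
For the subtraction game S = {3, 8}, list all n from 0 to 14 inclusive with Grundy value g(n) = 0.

0, 1, 2, 6, 7, 11, 12, 13

Grundy values for subtraction set {3, 8}:
g(0) = mex{} = 0
g(1) = mex{} = 0
g(2) = mex{} = 0
g(3) = mex{0} = 1
g(4) = mex{0} = 1
g(5) = mex{0} = 1
g(6) = mex{1} = 0
g(7) = mex{1} = 0
g(8) = mex{0,1} = 2
g(9) = mex{0} = 1
g(10) = mex{0} = 1
g(11) = mex{1,2} = 0
g(12) = mex{1} = 0
g(13) = mex{1} = 0
g(14) = mex{0} = 1
The P-positions (g = 0) in 0..14 are 0, 1, 2, 6, 7, 11, 12, 13.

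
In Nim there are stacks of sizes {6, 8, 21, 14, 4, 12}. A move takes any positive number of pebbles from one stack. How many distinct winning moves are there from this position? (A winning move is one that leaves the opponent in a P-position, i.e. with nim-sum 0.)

Nim-sum: 6 XOR 8 XOR 21 XOR 14 XOR 4 XOR 12 = 29.
The overall nim-sum is X = 29. A stack of size p has a winning move iff p XOR X < p (reduce it to p XOR X).
  6: 6 XOR 29 = 27 ≥ 6 — no move.
  8: 8 XOR 29 = 21 ≥ 8 — no move.
  21: 21 XOR 29 = 8 < 21 — winning move (to 8).
  14: 14 XOR 29 = 19 ≥ 14 — no move.
  4: 4 XOR 29 = 25 ≥ 4 — no move.
  12: 12 XOR 29 = 17 ≥ 12 — no move.
That gives 1 winning move.

1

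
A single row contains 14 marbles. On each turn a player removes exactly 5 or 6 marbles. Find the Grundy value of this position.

0

Compute g(0), g(1), … for moves {5, 6}:
k:     0  1  2  3  4  5  6  7  8  9 10 11 12 13 14
g(k):  0  0  0  0  0  1  1  1  1  1  2  0  0  0  0
So g(14) = 0.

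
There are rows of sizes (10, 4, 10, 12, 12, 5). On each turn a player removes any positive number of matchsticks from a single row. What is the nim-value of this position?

Bitwise XOR of the heap sizes:
  1010  (10)
  0100  (4)
  1010  (10)
  1100  (12)
  1100  (12)
  0101  (5)
  ----
  0001  (1)

1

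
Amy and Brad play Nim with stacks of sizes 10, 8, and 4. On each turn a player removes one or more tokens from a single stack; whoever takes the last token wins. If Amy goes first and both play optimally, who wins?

Write each in binary and XOR column by column:
  1010  (10)
  1000  (8)
  0100  (4)
  ----
  0110  (6)
The nim-sum is 6 ≠ 0, so this is an N-position: the player to move can win; Amy has a winning move.

Amy wins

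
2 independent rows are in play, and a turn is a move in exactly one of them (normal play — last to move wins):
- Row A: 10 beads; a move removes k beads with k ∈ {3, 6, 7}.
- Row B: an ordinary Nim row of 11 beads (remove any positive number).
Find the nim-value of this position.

11

Grundy values for row A (subtraction set {3, 6, 7}):
k:     0  1  2  3  4  5  6  7  8  9 10
g(k):  0  0  0  1  1  1  2  2  2  3  0
So g(10) = 0.
Row B is a plain Nim row of size 11, so its Grundy value is 11.
The value of a disjunctive sum is the nim-sum of the parts.
Combined value = 0 XOR 11 = 11.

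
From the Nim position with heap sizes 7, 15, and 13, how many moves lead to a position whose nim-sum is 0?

3

In binary:
  0111  (7)
  1111  (15)
  1101  (13)
  ----
  0101  (5)
The overall nim-sum is X = 5. A heap of size p has a winning move iff p XOR X < p (reduce it to p XOR X).
  7: 7 XOR 5 = 2 < 7 — winning move (to 2).
  15: 15 XOR 5 = 10 < 15 — winning move (to 10).
  13: 13 XOR 5 = 8 < 13 — winning move (to 8).
That gives 3 winning moves.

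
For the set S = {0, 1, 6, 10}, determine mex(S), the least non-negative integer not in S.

2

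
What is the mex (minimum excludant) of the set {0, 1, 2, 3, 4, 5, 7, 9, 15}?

6

The values 0, 1, 2, 3, 4, 5 are all present; 6 is the first non-negative integer missing from the set.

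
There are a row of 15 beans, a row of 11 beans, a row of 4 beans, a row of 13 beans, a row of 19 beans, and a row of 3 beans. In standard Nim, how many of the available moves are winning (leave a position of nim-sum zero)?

1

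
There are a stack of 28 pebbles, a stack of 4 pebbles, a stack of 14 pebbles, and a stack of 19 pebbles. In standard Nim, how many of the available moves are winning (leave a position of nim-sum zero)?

3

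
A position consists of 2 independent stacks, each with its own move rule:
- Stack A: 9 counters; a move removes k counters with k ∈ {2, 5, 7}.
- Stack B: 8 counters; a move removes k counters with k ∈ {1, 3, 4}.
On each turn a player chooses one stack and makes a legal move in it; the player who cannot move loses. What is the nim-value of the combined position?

Grundy values for stack A (subtraction set {2, 5, 7}):
g(0) = mex{} = 0
g(1) = mex{} = 0
g(2) = mex{0} = 1
g(3) = mex{0} = 1
g(4) = mex{1} = 0
g(5) = mex{0,1} = 2
g(6) = mex{0} = 1
g(7) = mex{0,1,2} = 3
g(8) = mex{0,1} = 2
g(9) = mex{0,1,3} = 2
So g(9) = 2.
Grundy values for stack B (subtraction set {1, 3, 4}):
k:     0  1  2  3  4  5  6  7  8
g(k):  0  1  0  1  2  3  2  0  1
So g(8) = 1.
By the Sprague-Grundy theorem, the Grundy value of a sum of independent games is the XOR of the component values.
Combined value = 2 XOR 1 = 3.

3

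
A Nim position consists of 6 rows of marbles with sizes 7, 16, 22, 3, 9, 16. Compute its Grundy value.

27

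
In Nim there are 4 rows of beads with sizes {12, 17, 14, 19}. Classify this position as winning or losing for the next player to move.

Compute the nim-sum pairwise:
12 ^ 17 = 29
29 ^ 14 = 19
19 ^ 19 = 0
The nim-sum is 0, so this is a P-position: the player to move is in a losing position under optimal play.

Losing position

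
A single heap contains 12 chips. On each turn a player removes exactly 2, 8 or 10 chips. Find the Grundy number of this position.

2

Grundy values for subtraction set {2, 8, 10}:
k:     0  1  2  3  4  5  6  7  8  9 10 11 12
g(k):  0  0  1  1  0  0  1  1  2  2  3  3  2
So g(12) = 2.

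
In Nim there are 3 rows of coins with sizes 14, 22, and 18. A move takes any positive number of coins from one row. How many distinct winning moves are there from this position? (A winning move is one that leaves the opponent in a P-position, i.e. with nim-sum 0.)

1

Compute the nim-sum pairwise:
14 ⊕ 22 = 24
24 ⊕ 18 = 10
The overall nim-sum is X = 10. A row of size p has a winning move iff p XOR X < p (reduce it to p XOR X).
  14: 14 XOR 10 = 4 < 14 — winning move (to 4).
  22: 22 XOR 10 = 28 ≥ 22 — no move.
  18: 18 XOR 10 = 24 ≥ 18 — no move.
That gives 1 winning move.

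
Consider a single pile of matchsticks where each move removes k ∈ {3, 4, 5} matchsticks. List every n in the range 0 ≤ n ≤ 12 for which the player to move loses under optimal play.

0, 1, 2, 8, 9, 10

Build the Grundy sequence with g(k) = mex{g(k−s) : s ∈ {3, 4, 5}, s ≤ k}:
g(0) = mex{} = 0
g(1) = mex{} = 0
g(2) = mex{} = 0
g(3) = mex{0} = 1
g(4) = mex{0} = 1
g(5) = mex{0} = 1
g(6) = mex{0,1} = 2
g(7) = mex{0,1} = 2
g(8) = mex{1} = 0
g(9) = mex{1,2} = 0
g(10) = mex{1,2} = 0
g(11) = mex{0,2} = 1
g(12) = mex{0,2} = 1
The P-positions (g = 0) in 0..12 are 0, 1, 2, 8, 9, 10.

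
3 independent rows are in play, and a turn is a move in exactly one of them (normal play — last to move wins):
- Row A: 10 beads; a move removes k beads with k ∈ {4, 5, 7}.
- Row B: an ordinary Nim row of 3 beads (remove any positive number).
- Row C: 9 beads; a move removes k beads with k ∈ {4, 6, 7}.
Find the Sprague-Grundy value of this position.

3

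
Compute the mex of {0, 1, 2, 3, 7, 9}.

4

The values 0, 1, 2, 3 are all present; 4 is the first non-negative integer missing from the set.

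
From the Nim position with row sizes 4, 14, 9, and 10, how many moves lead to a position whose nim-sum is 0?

Compute the nim-sum pairwise:
4 XOR 14 = 10
10 XOR 9 = 3
3 XOR 10 = 9
The overall nim-sum is X = 9. A row of size p has a winning move iff p XOR X < p (reduce it to p XOR X).
  4: 4 XOR 9 = 13 ≥ 4 — no move.
  14: 14 XOR 9 = 7 < 14 — winning move (to 7).
  9: 9 XOR 9 = 0 < 9 — winning move (to 0).
  10: 10 XOR 9 = 3 < 10 — winning move (to 3).
That gives 3 winning moves.

3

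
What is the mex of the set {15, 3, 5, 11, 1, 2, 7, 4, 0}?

6

The values 0, 1, 2, 3, 4, 5 are all present; 6 is the first non-negative integer missing from the set.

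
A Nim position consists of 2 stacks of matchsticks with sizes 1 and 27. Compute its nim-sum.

26

Compute the nim-sum pairwise:
1 ⊕ 27 = 26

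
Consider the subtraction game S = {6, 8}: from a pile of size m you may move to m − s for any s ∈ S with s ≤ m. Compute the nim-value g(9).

Build the Grundy sequence with g(k) = mex{g(k−s) : s ∈ {6, 8}, s ≤ k}:
k:     0  1  2  3  4  5  6  7  8  9
g(k):  0  0  0  0  0  0  1  1  1  1
So g(9) = 1.

1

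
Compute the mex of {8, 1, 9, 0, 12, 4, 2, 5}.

3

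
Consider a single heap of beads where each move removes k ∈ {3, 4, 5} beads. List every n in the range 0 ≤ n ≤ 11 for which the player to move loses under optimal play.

0, 1, 2, 8, 9, 10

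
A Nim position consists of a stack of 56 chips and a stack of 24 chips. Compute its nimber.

32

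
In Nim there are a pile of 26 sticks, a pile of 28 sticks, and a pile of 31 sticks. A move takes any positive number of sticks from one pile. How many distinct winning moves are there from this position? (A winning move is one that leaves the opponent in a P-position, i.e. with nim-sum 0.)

3

In binary:
  11010  (26)
  11100  (28)
  11111  (31)
  -----
  11001  (25)
The overall nim-sum is X = 25. A pile of size p has a winning move iff p XOR X < p (reduce it to p XOR X).
  26: 26 XOR 25 = 3 < 26 — winning move (to 3).
  28: 28 XOR 25 = 5 < 28 — winning move (to 5).
  31: 31 XOR 25 = 6 < 31 — winning move (to 6).
That gives 3 winning moves.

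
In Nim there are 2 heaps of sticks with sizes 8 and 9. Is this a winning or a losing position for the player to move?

Compute the nim-sum pairwise:
8 ^ 9 = 1
The nim-sum is 1 ≠ 0, so this is an N-position: the player to move can win.

Winning position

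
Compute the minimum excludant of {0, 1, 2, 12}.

3

The values 0, 1, 2 are all present; 3 is the first non-negative integer missing from the set.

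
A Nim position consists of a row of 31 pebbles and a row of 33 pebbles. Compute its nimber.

Nim-sum: 31 ^ 33 = 62.

62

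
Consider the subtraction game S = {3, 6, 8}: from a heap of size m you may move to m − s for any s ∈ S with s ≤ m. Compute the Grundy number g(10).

Grundy values for subtraction set {3, 6, 8}:
k:     0  1  2  3  4  5  6  7  8  9 10
g(k):  0  0  0  1  1  1  2  2  2  3  3
So g(10) = 3.

3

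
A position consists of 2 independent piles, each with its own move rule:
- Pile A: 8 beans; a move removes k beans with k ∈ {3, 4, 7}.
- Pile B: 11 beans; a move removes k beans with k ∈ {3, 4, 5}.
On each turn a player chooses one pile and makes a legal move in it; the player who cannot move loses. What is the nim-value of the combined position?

3

Grundy values for pile A (subtraction set {3, 4, 7}):
k:     0  1  2  3  4  5  6  7  8
g(k):  0  0  0  1  1  1  2  2  2
So g(8) = 2.
Build the Grundy sequence for pile B with g(k) = mex{g(k−s) : s ∈ {3, 4, 5}, s ≤ k}:
g(0) = mex{} = 0
g(1) = mex{} = 0
g(2) = mex{} = 0
g(3) = mex{0} = 1
g(4) = mex{0} = 1
g(5) = mex{0} = 1
g(6) = mex{0,1} = 2
g(7) = mex{0,1} = 2
g(8) = mex{1} = 0
g(9) = mex{1,2} = 0
g(10) = mex{1,2} = 0
g(11) = mex{0,2} = 1
So g(11) = 1.
By the Sprague-Grundy theorem, the Grundy value of a sum of independent games is the XOR of the component values.
Combined value = 2 XOR 1 = 3.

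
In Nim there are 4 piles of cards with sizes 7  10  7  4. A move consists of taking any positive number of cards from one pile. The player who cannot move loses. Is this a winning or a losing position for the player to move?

Nim-sum: 7 XOR 10 XOR 7 XOR 4 = 14.
The nim-sum is 14 ≠ 0, so this is an N-position: the player to move can win.

Winning position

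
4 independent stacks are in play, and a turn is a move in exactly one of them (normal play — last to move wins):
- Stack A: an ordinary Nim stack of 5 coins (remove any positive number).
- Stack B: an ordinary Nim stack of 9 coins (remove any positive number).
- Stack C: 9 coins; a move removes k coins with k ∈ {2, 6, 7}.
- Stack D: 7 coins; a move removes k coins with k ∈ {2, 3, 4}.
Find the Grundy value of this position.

Stack A is a plain Nim stack of size 5, so its Grundy value is 5.
Stack B is a plain Nim stack of size 9, so its Grundy value is 9.
Build the Grundy sequence for stack C with g(k) = mex{g(k−s) : s ∈ {2, 6, 7}, s ≤ k}:
g(0) = mex{} = 0
g(1) = mex{} = 0
g(2) = mex{0} = 1
g(3) = mex{0} = 1
g(4) = mex{1} = 0
g(5) = mex{1} = 0
g(6) = mex{0} = 1
g(7) = mex{0} = 1
g(8) = mex{0,1} = 2
g(9) = mex{1} = 0
So g(9) = 0.
Grundy values for stack D (subtraction set {2, 3, 4}):
g(0) = mex{} = 0
g(1) = mex{} = 0
g(2) = mex{0} = 1
g(3) = mex{0} = 1
g(4) = mex{0,1} = 2
g(5) = mex{0,1} = 2
g(6) = mex{1,2} = 0
g(7) = mex{1,2} = 0
So g(7) = 0.
The value of a disjunctive sum is the nim-sum of the parts.
Combined value = 5 XOR 9 XOR 0 XOR 0 = 12.

12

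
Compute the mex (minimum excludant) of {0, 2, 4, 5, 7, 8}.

0 is in the set but 1 is not, so the mex is 1.

1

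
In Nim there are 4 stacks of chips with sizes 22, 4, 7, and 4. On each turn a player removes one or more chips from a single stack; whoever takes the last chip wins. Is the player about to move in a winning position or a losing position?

In binary:
  10110  (22)
  00100  (4)
  00111  (7)
  00100  (4)
  -----
  10001  (17)
The nim-sum is 17 ≠ 0, so this is an N-position: the player to move can win.

Winning position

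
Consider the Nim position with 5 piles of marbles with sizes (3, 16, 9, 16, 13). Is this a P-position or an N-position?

N-position

In binary:
  00011  (3)
  10000  (16)
  01001  (9)
  10000  (16)
  01101  (13)
  -----
  00111  (7)
The nim-sum is 7 ≠ 0, so this is an N-position: the player to move can win.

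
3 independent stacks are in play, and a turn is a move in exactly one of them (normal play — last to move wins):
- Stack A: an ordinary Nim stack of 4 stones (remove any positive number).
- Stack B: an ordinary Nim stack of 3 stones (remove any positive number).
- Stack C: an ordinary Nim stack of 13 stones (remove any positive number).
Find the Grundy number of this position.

10

Stack A is a plain Nim stack of size 4, so its Grundy value is 4.
Stack B is a plain Nim stack of size 3, so its Grundy value is 3.
Stack C is a plain Nim stack of size 13, so its Grundy value is 13.
By the Sprague-Grundy theorem, the Grundy value of a sum of independent games is the XOR of the component values.
Combined value = 4 ⊕ 3 ⊕ 13 = 10.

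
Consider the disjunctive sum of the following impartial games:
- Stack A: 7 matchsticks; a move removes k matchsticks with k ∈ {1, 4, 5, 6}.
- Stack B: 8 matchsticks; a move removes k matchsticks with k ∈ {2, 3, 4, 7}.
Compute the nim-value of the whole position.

Build the Grundy sequence for stack A with g(k) = mex{g(k−s) : s ∈ {1, 4, 5, 6}, s ≤ k}:
k:     0  1  2  3  4  5  6  7
g(k):  0  1  0  1  2  3  2  3
So g(7) = 3.
Grundy values for stack B (subtraction set {2, 3, 4, 7}):
k:     0  1  2  3  4  5  6  7  8
g(k):  0  0  1  1  2  2  0  3  1
So g(8) = 1.
By the Sprague-Grundy theorem, the Grundy value of a sum of independent games is the XOR of the component values.
Combined value = 3 XOR 1 = 2.

2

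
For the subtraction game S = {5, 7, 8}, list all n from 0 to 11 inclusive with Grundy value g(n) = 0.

0, 1, 2, 3, 4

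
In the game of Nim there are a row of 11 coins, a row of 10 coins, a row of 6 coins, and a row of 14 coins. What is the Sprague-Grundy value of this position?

Compute the nim-sum pairwise:
11 ^ 10 = 1
1 ^ 6 = 7
7 ^ 14 = 9

9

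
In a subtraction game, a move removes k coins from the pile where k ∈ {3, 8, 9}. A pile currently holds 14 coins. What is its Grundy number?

2

Build the Grundy sequence with g(k) = mex{g(k−s) : s ∈ {3, 8, 9}, s ≤ k}:
g(0) = mex{} = 0
g(1) = mex{} = 0
g(2) = mex{} = 0
g(3) = mex{0} = 1
g(4) = mex{0} = 1
g(5) = mex{0} = 1
g(6) = mex{1} = 0
g(7) = mex{1} = 0
g(8) = mex{0,1} = 2
g(9) = mex{0} = 1
g(10) = mex{0} = 1
g(11) = mex{0,1,2} = 3
g(12) = mex{1} = 0
g(13) = mex{1} = 0
g(14) = mex{0,1,3} = 2
So g(14) = 2.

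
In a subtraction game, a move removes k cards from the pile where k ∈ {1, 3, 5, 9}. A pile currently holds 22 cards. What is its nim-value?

Grundy values for subtraction set {1, 3, 5, 9}:
k:     0  1  2  3  4  5  6  7  8  9 10 11 12 13 14 15 16 17 18 19 20 21 22
g(k):  0  1  0  1  0  1  0  1  0  1  0  1  0  1  0  1  0  1  0  1  0  1  0
So g(22) = 0.

0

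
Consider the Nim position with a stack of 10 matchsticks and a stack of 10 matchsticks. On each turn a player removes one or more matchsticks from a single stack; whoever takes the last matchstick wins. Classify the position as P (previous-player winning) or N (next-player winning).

In binary:
  1010  (10)
  1010  (10)
  ----
  0000  (0)
The nim-sum is 0, so this is a P-position: the player to move is in a losing position under optimal play.

P-position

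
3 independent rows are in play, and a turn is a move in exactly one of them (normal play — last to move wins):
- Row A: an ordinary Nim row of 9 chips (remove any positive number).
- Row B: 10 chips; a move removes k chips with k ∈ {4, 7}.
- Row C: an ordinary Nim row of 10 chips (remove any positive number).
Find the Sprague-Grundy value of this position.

1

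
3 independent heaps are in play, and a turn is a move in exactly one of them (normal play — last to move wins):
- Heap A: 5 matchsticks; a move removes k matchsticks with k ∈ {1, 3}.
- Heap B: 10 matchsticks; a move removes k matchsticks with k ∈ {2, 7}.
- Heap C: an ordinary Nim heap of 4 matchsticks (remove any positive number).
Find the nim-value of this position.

5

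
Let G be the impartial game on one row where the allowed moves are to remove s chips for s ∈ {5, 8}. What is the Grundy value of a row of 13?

Build the Grundy sequence with g(k) = mex{g(k−s) : s ∈ {5, 8}, s ≤ k}:
g(0) = mex{} = 0
g(1) = mex{} = 0
g(2) = mex{} = 0
g(3) = mex{} = 0
g(4) = mex{} = 0
g(5) = mex{0} = 1
g(6) = mex{0} = 1
g(7) = mex{0} = 1
g(8) = mex{0} = 1
g(9) = mex{0} = 1
g(10) = mex{0,1} = 2
g(11) = mex{0,1} = 2
g(12) = mex{0,1} = 2
g(13) = mex{1} = 0
So g(13) = 0.

0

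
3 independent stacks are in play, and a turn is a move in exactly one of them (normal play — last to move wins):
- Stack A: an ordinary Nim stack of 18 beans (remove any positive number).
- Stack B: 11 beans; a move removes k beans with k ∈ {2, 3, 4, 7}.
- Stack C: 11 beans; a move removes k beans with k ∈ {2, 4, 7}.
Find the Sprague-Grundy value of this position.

Stack A is a plain Nim stack of size 18, so its Grundy value is 18.
Build the Grundy sequence for stack B with g(k) = mex{g(k−s) : s ∈ {2, 3, 4, 7}, s ≤ k}:
k:     0  1  2  3  4  5  6  7  8  9 10 11
g(k):  0  0  1  1  2  2  0  3  1  4  2  0
So g(11) = 0.
Build the Grundy sequence for stack C with g(k) = mex{g(k−s) : s ∈ {2, 4, 7}, s ≤ k}:
g(0) = mex{} = 0
g(1) = mex{} = 0
g(2) = mex{0} = 1
g(3) = mex{0} = 1
g(4) = mex{0,1} = 2
g(5) = mex{0,1} = 2
g(6) = mex{1,2} = 0
g(7) = mex{0,1,2} = 3
g(8) = mex{0,2} = 1
g(9) = mex{1,2,3} = 0
g(10) = mex{0,1} = 2
g(11) = mex{0,2,3} = 1
So g(11) = 1.
The value of a disjunctive sum is the nim-sum of the parts.
Combined value = 18 ⊕ 0 ⊕ 1 = 19.

19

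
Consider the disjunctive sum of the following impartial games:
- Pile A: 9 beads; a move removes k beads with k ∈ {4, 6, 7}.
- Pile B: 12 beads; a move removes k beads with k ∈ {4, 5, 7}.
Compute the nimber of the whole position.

Grundy values for pile A (subtraction set {4, 6, 7}):
k:     0  1  2  3  4  5  6  7  8  9
g(k):  0  0  0  0  1  1  1  1  2  2
So g(9) = 2.
For pile B, compute g(0), g(1), … with moves {4, 5, 7}:
k:     0  1  2  3  4  5  6  7  8  9 10 11 12
g(k):  0  0  0  0  1  1  1  1  2  2  2  0  0
So g(12) = 0.
The value of a disjunctive sum is the nim-sum of the parts.
Combined value = 2 ⊕ 0 = 2.

2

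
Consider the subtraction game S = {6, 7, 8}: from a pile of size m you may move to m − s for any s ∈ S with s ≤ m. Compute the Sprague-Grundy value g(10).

1

Grundy values for subtraction set {6, 7, 8}:
g(0) = mex{} = 0
g(1) = mex{} = 0
g(2) = mex{} = 0
g(3) = mex{} = 0
g(4) = mex{} = 0
g(5) = mex{} = 0
g(6) = mex{0} = 1
g(7) = mex{0} = 1
g(8) = mex{0} = 1
g(9) = mex{0} = 1
g(10) = mex{0} = 1
So g(10) = 1.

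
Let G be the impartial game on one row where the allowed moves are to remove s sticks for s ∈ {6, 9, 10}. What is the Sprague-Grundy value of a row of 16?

0

Compute g(0), g(1), … for moves {6, 9, 10}:
k:     0  1  2  3  4  5  6  7  8  9 10 11 12 13 14 15 16
g(k):  0  0  0  0  0  0  1  1  1  1  1  1  2  2  2  2  0
So g(16) = 0.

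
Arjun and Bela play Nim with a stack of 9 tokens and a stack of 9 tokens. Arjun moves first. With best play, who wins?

Bela wins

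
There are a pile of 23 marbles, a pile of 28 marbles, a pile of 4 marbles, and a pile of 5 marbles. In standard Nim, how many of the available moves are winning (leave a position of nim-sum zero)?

1

Compute the nim-sum pairwise:
23 XOR 28 = 11
11 XOR 4 = 15
15 XOR 5 = 10
The overall nim-sum is X = 10. A pile of size p has a winning move iff p XOR X < p (reduce it to p XOR X).
  23: 23 XOR 10 = 29 ≥ 23 — no move.
  28: 28 XOR 10 = 22 < 28 — winning move (to 22).
  4: 4 XOR 10 = 14 ≥ 4 — no move.
  5: 5 XOR 10 = 15 ≥ 5 — no move.
That gives 1 winning move.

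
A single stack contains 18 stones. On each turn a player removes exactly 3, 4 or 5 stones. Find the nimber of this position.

0

Compute g(0), g(1), … for moves {3, 4, 5}:
k:     0  1  2  3  4  5  6  7  8  9 10 11 12 13 14 15 16 17 18
g(k):  0  0  0  1  1  1  2  2  0  0  0  1  1  1  2  2  0  0  0
So g(18) = 0.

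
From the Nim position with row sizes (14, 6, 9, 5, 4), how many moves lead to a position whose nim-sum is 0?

0

Compute the nim-sum pairwise:
14 ^ 6 = 8
8 ^ 9 = 1
1 ^ 5 = 4
4 ^ 4 = 0
The nim-sum is already 0, so every move leaves a nonzero nim-sum — there are no winning moves.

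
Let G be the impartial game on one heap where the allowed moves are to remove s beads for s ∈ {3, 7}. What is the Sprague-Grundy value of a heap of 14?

1

Grundy values for subtraction set {3, 7}:
k:     0  1  2  3  4  5  6  7  8  9 10 11 12 13 14
g(k):  0  0  0  1  1  1  0  2  2  1  0  0  0  1  1
So g(14) = 1.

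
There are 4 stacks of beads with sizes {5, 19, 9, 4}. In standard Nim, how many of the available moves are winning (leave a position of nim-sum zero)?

Nim-sum: 5 XOR 19 XOR 9 XOR 4 = 27.
The overall nim-sum is X = 27. A stack of size p has a winning move iff p XOR X < p (reduce it to p XOR X).
  5: 5 XOR 27 = 30 ≥ 5 — no move.
  19: 19 XOR 27 = 8 < 19 — winning move (to 8).
  9: 9 XOR 27 = 18 ≥ 9 — no move.
  4: 4 XOR 27 = 31 ≥ 4 — no move.
That gives 1 winning move.

1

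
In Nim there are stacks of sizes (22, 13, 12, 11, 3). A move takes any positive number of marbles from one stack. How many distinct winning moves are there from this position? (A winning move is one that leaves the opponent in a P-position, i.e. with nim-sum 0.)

Nim-sum: 22 ^ 13 ^ 12 ^ 11 ^ 3 = 31.
The overall nim-sum is X = 31. A stack of size p has a winning move iff p XOR X < p (reduce it to p XOR X).
  22: 22 XOR 31 = 9 < 22 — winning move (to 9).
  13: 13 XOR 31 = 18 ≥ 13 — no move.
  12: 12 XOR 31 = 19 ≥ 12 — no move.
  11: 11 XOR 31 = 20 ≥ 11 — no move.
  3: 3 XOR 31 = 28 ≥ 3 — no move.
That gives 1 winning move.

1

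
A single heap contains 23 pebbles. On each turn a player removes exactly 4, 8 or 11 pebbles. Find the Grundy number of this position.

Grundy values for subtraction set {4, 8, 11}:
k:     0  1  2  3  4  5  6  7  8  9 10 11 12 13 14 15 16 17 18 19 20 21 22 23
g(k):  0  0  0  0  1  1  1  1  2  2  2  2  3  3  3  0  0  0  0  1  1  1  1  2
So g(23) = 2.

2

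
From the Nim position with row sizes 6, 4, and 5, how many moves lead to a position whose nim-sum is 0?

3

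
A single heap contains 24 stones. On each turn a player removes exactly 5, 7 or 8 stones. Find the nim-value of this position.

2

Grundy values for subtraction set {5, 7, 8}:
k:     0  1  2  3  4  5  6  7  8  9 10 11 12 13 14 15 16 17 18 19 20 21 22 23 24
g(k):  0  0  0  0  0  1  1  1  1  1  2  2  2  0  0  0  0  0  1  1  1  1  1  2  2
So g(24) = 2.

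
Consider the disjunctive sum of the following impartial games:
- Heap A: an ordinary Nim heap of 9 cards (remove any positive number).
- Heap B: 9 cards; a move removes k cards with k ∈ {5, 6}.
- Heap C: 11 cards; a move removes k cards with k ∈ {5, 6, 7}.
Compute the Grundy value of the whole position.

Heap A is a plain Nim heap of size 9, so its Grundy value is 9.
Grundy values for heap B (subtraction set {5, 6}):
k:     0  1  2  3  4  5  6  7  8  9
g(k):  0  0  0  0  0  1  1  1  1  1
So g(9) = 1.
Build the Grundy sequence for heap C with g(k) = mex{g(k−s) : s ∈ {5, 6, 7}, s ≤ k}:
k:     0  1  2  3  4  5  6  7  8  9 10 11
g(k):  0  0  0  0  0  1  1  1  1  1  2  2
So g(11) = 2.
The value of a disjunctive sum is the nim-sum of the parts.
Combined value = 9 ⊕ 1 ⊕ 2 = 10.

10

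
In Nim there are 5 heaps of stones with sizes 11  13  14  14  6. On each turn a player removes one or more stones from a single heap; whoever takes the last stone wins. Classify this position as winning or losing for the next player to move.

Compute the nim-sum pairwise:
11 XOR 13 = 6
6 XOR 14 = 8
8 XOR 14 = 6
6 XOR 6 = 0
The nim-sum is 0, so this is a P-position: the player to move is in a losing position under optimal play.

Losing position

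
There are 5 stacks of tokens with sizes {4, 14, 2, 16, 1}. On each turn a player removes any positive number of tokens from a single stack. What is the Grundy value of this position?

Nim-sum: 4 ⊕ 14 ⊕ 2 ⊕ 16 ⊕ 1 = 25.

25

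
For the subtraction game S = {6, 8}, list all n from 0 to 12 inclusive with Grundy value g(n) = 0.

0, 1, 2, 3, 4, 5

Build the Grundy sequence with g(k) = mex{g(k−s) : s ∈ {6, 8}, s ≤ k}:
g(0) = mex{} = 0
g(1) = mex{} = 0
g(2) = mex{} = 0
g(3) = mex{} = 0
g(4) = mex{} = 0
g(5) = mex{} = 0
g(6) = mex{0} = 1
g(7) = mex{0} = 1
g(8) = mex{0} = 1
g(9) = mex{0} = 1
g(10) = mex{0} = 1
g(11) = mex{0} = 1
g(12) = mex{0,1} = 2
The P-positions (g = 0) in 0..12 are 0, 1, 2, 3, 4, 5.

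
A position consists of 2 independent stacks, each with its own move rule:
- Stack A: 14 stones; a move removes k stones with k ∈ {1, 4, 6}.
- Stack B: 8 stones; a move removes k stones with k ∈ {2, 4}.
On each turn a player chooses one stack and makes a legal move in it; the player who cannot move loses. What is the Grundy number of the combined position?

3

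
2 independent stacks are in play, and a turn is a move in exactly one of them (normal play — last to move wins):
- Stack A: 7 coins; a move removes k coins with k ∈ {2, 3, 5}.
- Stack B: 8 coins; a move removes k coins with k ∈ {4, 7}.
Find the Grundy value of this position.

2

Build the Grundy sequence for stack A with g(k) = mex{g(k−s) : s ∈ {2, 3, 5}, s ≤ k}:
k:     0  1  2  3  4  5  6  7
g(k):  0  0  1  1  2  2  3  0
So g(7) = 0.
Grundy values for stack B (subtraction set {4, 7}):
k:     0  1  2  3  4  5  6  7  8
g(k):  0  0  0  0  1  1  1  1  2
So g(8) = 2.
The value of a disjunctive sum is the nim-sum of the parts.
Combined value = 0 XOR 2 = 2.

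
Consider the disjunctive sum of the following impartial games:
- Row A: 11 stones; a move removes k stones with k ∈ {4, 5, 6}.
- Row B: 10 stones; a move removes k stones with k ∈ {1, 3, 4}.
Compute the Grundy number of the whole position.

For row A, compute g(0), g(1), … with moves {4, 5, 6}:
k:     0  1  2  3  4  5  6  7  8  9 10 11
g(k):  0  0  0  0  1  1  1  1  2  2  0  0
So g(11) = 0.
For row B, compute g(0), g(1), … with moves {1, 3, 4}:
g(0) = mex{} = 0
g(1) = mex{0} = 1
g(2) = mex{1} = 0
g(3) = mex{0} = 1
g(4) = mex{0,1} = 2
g(5) = mex{0,1,2} = 3
g(6) = mex{0,1,3} = 2
g(7) = mex{1,2} = 0
g(8) = mex{0,2,3} = 1
g(9) = mex{1,2,3} = 0
g(10) = mex{0,2} = 1
So g(10) = 1.
By the Sprague-Grundy theorem, the Grundy value of a sum of independent games is the XOR of the component values.
Combined value = 0 ⊕ 1 = 1.

1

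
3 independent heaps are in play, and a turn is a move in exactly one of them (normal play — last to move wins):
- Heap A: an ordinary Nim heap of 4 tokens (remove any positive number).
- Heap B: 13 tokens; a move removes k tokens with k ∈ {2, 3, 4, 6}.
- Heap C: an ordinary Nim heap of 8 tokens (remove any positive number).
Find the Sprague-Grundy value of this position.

14

Heap A is a plain Nim heap of size 4, so its Grundy value is 4.
Grundy values for heap B (subtraction set {2, 3, 4, 6}):
k:     0  1  2  3  4  5  6  7  8  9 10 11 12 13
g(k):  0  0  1  1  2  2  3  3  0  0  1  1  2  2
So g(13) = 2.
Heap C is a plain Nim heap of size 8, so its Grundy value is 8.
By the Sprague-Grundy theorem, the Grundy value of a sum of independent games is the XOR of the component values.
Combined value = 4 ⊕ 2 ⊕ 8 = 14.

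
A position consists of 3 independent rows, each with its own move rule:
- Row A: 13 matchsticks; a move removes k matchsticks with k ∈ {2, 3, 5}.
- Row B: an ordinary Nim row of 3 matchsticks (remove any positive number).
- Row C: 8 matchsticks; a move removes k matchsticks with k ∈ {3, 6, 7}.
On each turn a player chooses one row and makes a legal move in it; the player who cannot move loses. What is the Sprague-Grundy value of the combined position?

2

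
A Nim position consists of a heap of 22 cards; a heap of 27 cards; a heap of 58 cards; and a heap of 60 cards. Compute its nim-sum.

11

Nim-sum: 22 XOR 27 XOR 58 XOR 60 = 11.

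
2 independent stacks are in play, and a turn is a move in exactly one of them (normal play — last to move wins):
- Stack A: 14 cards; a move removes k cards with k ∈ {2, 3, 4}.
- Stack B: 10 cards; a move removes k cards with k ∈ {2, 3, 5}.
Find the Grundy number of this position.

0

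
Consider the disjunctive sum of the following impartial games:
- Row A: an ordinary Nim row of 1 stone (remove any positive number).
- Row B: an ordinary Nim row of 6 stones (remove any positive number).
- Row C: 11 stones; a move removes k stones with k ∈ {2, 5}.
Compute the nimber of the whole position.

Row A is a plain Nim row of size 1, so its Grundy value is 1.
Row B is a plain Nim row of size 6, so its Grundy value is 6.
Build the Grundy sequence for row C with g(k) = mex{g(k−s) : s ∈ {2, 5}, s ≤ k}:
k:     0  1  2  3  4  5  6  7  8  9 10 11
g(k):  0  0  1  1  0  2  1  0  0  1  1  0
So g(11) = 0.
The value of a disjunctive sum is the nim-sum of the parts.
Combined value = 1 XOR 6 XOR 0 = 7.

7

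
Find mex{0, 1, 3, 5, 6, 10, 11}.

The values 0, 1 are all present; 2 is the first non-negative integer missing from the set.

2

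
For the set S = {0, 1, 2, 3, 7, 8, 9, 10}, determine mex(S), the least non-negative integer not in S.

4

The values 0, 1, 2, 3 are all present; 4 is the first non-negative integer missing from the set.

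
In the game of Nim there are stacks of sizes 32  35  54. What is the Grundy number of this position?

Nim-sum: 32 ^ 35 ^ 54 = 53.

53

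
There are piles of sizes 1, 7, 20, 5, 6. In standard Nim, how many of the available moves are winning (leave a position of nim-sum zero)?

1

Compute the nim-sum pairwise:
1 XOR 7 = 6
6 XOR 20 = 18
18 XOR 5 = 23
23 XOR 6 = 17
The overall nim-sum is X = 17. A pile of size p has a winning move iff p XOR X < p (reduce it to p XOR X).
  1: 1 XOR 17 = 16 ≥ 1 — no move.
  7: 7 XOR 17 = 22 ≥ 7 — no move.
  20: 20 XOR 17 = 5 < 20 — winning move (to 5).
  5: 5 XOR 17 = 20 ≥ 5 — no move.
  6: 6 XOR 17 = 23 ≥ 6 — no move.
That gives 1 winning move.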